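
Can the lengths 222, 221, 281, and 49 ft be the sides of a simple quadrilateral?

A quadrilateral exists iff every side is shorter than the sum of the others — equivalently, the longest side is less than the sum of the rest.
Longest side 281 < 492 (sum of the remaining 3), so yes.

Yes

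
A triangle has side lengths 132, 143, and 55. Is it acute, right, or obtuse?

right

Compare the square of the longest side to the sum of squares of the other two: 55² + 132² = 20449 = 143².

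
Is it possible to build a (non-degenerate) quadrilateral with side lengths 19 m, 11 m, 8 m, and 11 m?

Yes

A quadrilateral exists iff every side is shorter than the sum of the others — equivalently, the longest side is less than the sum of the rest.
Longest side 19 < 30 (sum of the remaining 3), so yes.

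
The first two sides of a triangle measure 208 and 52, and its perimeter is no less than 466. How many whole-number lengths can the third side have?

Triangle inequality: 156 < x < 260. Perimeter ≥ 466 gives x ≥ 466 − 208 − 52 = 206.
So 206 ≤ x < 260; integers 206 through 259: 54 values.

54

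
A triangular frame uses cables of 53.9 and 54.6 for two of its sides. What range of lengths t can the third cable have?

0.7 < t < 108.5

By the triangle inequality, t must be less than 53.9 + 54.6 = 108.5 and greater than |53.9 − 54.6| = 0.7.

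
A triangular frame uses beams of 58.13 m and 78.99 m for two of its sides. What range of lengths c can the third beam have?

By the triangle inequality, c must be less than 58.13 + 78.99 = 137.12 and greater than |58.13 − 78.99| = 20.86.

20.86 < c < 137.12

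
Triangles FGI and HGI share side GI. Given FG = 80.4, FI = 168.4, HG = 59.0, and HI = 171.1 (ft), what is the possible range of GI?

112.1 < GI < 230.1

From triangle FGI: |80.4 − 168.4| < GI < 80.4 + 168.4, i.e. 88.0 < GI < 248.8.
From triangle HGI: 112.1 < GI < 230.1.
Both must hold, so GI lies in the intersection.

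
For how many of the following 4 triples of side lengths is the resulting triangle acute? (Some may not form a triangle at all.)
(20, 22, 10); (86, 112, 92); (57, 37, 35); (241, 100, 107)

(20,22,10): 10²+20² = 500 > 484 = 22² → acute
(86,112,92): 86²+92² = 15860 > 12544 = 112² → acute
(57,37,35): 35²+37² = 2594 < 3249 = 57² → obtuse
(241,100,107): 100+107 ≤ 241, not a triangle
2 of the 4 are acute.

2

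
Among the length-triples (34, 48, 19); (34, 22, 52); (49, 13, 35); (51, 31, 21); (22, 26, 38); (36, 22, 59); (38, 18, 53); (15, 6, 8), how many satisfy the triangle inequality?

5

(19,34,48): 19+34 > 48 → valid
(22,34,52): 22+34 > 52 → valid
(13,35,49): 13+35 ≤ 49 → not valid
(21,31,51): 21+31 > 51 → valid
(22,26,38): 22+26 > 38 → valid
(22,36,59): 22+36 ≤ 59 → not valid
(18,38,53): 18+38 > 53 → valid
(6,8,15): 6+8 ≤ 15 → not valid
5 of the 8 triples form a triangle.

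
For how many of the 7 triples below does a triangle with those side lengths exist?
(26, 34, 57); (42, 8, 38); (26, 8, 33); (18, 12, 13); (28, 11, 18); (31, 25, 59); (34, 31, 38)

(26,34,57): 26+34 > 57 → valid
(8,38,42): 8+38 > 42 → valid
(8,26,33): 8+26 > 33 → valid
(12,13,18): 12+13 > 18 → valid
(11,18,28): 11+18 > 28 → valid
(25,31,59): 25+31 ≤ 59 → not valid
(31,34,38): 31+34 > 38 → valid
6 of the 7 triples form a triangle.

6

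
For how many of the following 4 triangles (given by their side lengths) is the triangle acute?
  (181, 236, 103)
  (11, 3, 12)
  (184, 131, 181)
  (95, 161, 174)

2

(181,236,103): 103²+181² = 43370 < 55696 = 236² → obtuse
(11,3,12): 3²+11² = 130 < 144 = 12² → obtuse
(184,131,181): 131²+181² = 49922 > 33856 = 184² → acute
(95,161,174): 95²+161² = 34946 > 30276 = 174² → acute
2 of the 4 are acute.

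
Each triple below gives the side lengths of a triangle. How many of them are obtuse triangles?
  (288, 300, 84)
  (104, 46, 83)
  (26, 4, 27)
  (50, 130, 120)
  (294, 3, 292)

3

(288,300,84): 84²+288² = 90000 = 300² → right
(104,46,83): 46²+83² = 9005 < 10816 = 104² → obtuse
(26,4,27): 4²+26² = 692 < 729 = 27² → obtuse
(50,130,120): 50²+120² = 16900 = 130² → right
(294,3,292): 3²+292² = 85273 < 86436 = 294² → obtuse
3 of the 5 are obtuse.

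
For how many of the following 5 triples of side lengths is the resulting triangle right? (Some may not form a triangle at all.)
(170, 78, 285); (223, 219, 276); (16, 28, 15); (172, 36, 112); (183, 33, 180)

1

(170,78,285): 78+170 ≤ 285, not a triangle
(223,219,276): 219²+223² = 97690 > 76176 = 276² → acute
(16,28,15): 15²+16² = 481 < 784 = 28² → obtuse
(172,36,112): 36+112 ≤ 172, not a triangle
(183,33,180): 33²+180² = 33489 = 183² → right
1 of the 5 is right.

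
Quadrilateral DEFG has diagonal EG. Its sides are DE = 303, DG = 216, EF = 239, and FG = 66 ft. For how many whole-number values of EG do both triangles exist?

From triangle DEG: 87 < EG < 519.
From triangle FEG: 173 < EG < 305.
Intersection: 173 < EG < 305, so integers 174 through 304: 131 values.

131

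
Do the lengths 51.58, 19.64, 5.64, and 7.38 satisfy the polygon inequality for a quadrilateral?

For a quadrilateral, each side must be shorter than the sum of the others.
Here the longest side is 51.58, but the remaining 3 sides sum to only 32.66.

No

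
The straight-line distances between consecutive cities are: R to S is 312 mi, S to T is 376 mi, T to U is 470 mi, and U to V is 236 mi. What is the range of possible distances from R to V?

The maximum is all hops collinear in one direction: 312 + 376 + 470 + 236 = 1394.
The longest hop is 470; the others sum to 924. Since 470 ≤ 924, the path can fold back on itself completely, so the minimum distance is 0.

0 ≤ RV ≤ 1394 mi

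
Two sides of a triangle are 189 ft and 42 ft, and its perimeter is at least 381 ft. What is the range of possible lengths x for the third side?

150 ≤ x < 231

Triangle inequality alone gives 147 < x < 231.
The perimeter condition gives x ≥ 381 − 189 − 42 = 150.
Intersecting the two: 150 ≤ x < 231.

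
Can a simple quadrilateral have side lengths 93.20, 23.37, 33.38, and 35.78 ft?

For a quadrilateral, each side must be shorter than the sum of the others.
Here the longest side is 93.20, but the remaining 3 sides sum to only 92.53.

No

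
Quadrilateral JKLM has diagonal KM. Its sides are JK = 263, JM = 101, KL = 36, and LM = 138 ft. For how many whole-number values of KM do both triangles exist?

11

From triangle JKM: 162 < KM < 364.
From triangle LKM: 102 < KM < 174.
Intersection: 162 < KM < 174, so integers 163 through 173: 11 values.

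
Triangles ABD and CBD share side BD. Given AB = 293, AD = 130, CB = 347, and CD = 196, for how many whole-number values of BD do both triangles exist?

259

From triangle ABD: 163 < BD < 423.
From triangle CBD: 151 < BD < 543.
Intersection: 163 < BD < 423, so integers 164 through 422: 259 values.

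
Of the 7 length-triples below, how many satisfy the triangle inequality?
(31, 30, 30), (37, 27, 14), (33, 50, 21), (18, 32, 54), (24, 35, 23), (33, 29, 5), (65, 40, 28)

(30,30,31): 30+30 > 31 → valid
(14,27,37): 14+27 > 37 → valid
(21,33,50): 21+33 > 50 → valid
(18,32,54): 18+32 ≤ 54 → not valid
(23,24,35): 23+24 > 35 → valid
(5,29,33): 5+29 > 33 → valid
(28,40,65): 28+40 > 65 → valid
6 of the 7 triples form a triangle.

6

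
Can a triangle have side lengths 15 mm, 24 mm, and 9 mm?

The two shorter sides sum to 24, exactly equal to the longest side 24.
That gives only a degenerate (flat) triangle — the inequality must be strict.

No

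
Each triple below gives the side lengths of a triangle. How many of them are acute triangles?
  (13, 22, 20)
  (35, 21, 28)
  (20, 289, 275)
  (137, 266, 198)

1

(13,22,20): 13²+20² = 569 > 484 = 22² → acute
(35,21,28): 21²+28² = 1225 = 35² → right
(20,289,275): 20²+275² = 76025 < 83521 = 289² → obtuse
(137,266,198): 137²+198² = 57973 < 70756 = 266² → obtuse
1 of the 4 is acute.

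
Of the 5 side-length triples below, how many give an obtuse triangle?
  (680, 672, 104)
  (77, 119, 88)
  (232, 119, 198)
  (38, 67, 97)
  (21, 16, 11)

(680,672,104): 104²+672² = 462400 = 680² → right
(77,119,88): 77²+88² = 13673 < 14161 = 119² → obtuse
(232,119,198): 119²+198² = 53365 < 53824 = 232² → obtuse
(38,67,97): 38²+67² = 5933 < 9409 = 97² → obtuse
(21,16,11): 11²+16² = 377 < 441 = 21² → obtuse
4 of the 5 are obtuse.

4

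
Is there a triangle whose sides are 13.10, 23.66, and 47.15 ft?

No

The longest side is 47.15, but the other two sum to only 36.76.
36.76 < 47.15, so the triangle inequality fails.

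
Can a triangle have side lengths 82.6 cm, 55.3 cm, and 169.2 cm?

The longest side is 169.2, but the other two sum to only 137.9.
137.9 < 169.2, so the triangle inequality fails.

No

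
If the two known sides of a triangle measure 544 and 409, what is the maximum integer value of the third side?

952

The third side must be strictly less than 544 + 409 = 953.
The largest integer below 953 is 952.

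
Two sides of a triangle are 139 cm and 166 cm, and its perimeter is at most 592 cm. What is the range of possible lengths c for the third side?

Triangle inequality alone gives 27 < c < 305.
The perimeter condition gives c ≤ 592 − 139 − 166 = 287.
Intersecting the two: 27 < c ≤ 287.

27 < c ≤ 287 cm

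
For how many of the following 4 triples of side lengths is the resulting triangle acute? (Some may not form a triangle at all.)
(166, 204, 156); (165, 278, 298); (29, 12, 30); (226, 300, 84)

3

(166,204,156): 156²+166² = 51892 > 41616 = 204² → acute
(165,278,298): 165²+278² = 104509 > 88804 = 298² → acute
(29,12,30): 12²+29² = 985 > 900 = 30² → acute
(226,300,84): 84²+226² = 58132 < 90000 = 300² → obtuse
3 of the 4 are acute.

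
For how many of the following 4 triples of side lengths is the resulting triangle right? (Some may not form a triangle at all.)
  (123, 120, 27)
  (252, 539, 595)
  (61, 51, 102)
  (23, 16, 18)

2

(123,120,27): 27²+120² = 15129 = 123² → right
(252,539,595): 252²+539² = 354025 = 595² → right
(61,51,102): 51²+61² = 6322 < 10404 = 102² → obtuse
(23,16,18): 16²+18² = 580 > 529 = 23² → acute
2 of the 4 are right.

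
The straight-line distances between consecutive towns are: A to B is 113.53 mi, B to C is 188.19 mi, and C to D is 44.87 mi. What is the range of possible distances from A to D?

29.79 ≤ AD ≤ 346.59 mi

The maximum is all hops collinear in one direction: 113.53 + 188.19 + 44.87 = 346.59.
The longest hop is 188.19; the others sum to 158.40. Folding the others back against it leaves at least 188.19 − 158.40 = 29.79.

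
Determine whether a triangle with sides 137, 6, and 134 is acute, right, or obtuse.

Compare the square of the longest side to the sum of squares of the other two: 6² + 134² = 17992 < 18769 = 137².

obtuse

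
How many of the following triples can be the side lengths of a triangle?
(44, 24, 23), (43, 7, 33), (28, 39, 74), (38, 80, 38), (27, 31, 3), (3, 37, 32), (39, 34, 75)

(23,24,44): 23+24 > 44 → valid
(7,33,43): 7+33 ≤ 43 → not valid
(28,39,74): 28+39 ≤ 74 → not valid
(38,38,80): 38+38 ≤ 80 → not valid
(3,27,31): 3+27 ≤ 31 → not valid
(3,32,37): 3+32 ≤ 37 → not valid
(34,39,75): 34+39 ≤ 75 → not valid
1 of the 7 triples forms a triangle.

1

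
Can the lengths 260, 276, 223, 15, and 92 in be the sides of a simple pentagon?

A pentagon exists iff every side is shorter than the sum of the others — equivalently, the longest side is less than the sum of the rest.
Longest side 276 < 590 (sum of the remaining 4), so yes.

Yes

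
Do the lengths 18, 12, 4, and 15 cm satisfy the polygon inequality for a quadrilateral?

Yes

A quadrilateral exists iff every side is shorter than the sum of the others — equivalently, the longest side is less than the sum of the rest.
Longest side 18 < 31 (sum of the remaining 3), so yes.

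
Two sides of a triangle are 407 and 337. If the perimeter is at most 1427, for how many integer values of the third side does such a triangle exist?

Triangle inequality: 70 < x < 744. Perimeter ≤ 1427 gives x ≤ 1427 − 407 − 337 = 683.
So 70 < x ≤ 683; integers 71 through 683: 613 values.

613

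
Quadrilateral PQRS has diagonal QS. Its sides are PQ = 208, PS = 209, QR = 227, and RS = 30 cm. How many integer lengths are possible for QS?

59

From triangle PQS: 1 < QS < 417.
From triangle RQS: 197 < QS < 257.
Intersection: 197 < QS < 257, so integers 198 through 256: 59 values.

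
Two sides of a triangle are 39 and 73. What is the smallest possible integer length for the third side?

The third side must be strictly greater than |39 − 73| = 34.
The smallest integer above 34 is 35.

35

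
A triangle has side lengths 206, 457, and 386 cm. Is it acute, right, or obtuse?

obtuse

Compare the square of the longest side to the sum of squares of the other two: 206² + 386² = 191432 < 208849 = 457².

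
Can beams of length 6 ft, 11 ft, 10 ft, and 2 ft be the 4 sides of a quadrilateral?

A quadrilateral exists iff every side is shorter than the sum of the others — equivalently, the longest side is less than the sum of the rest.
Longest side 11 < 18 (sum of the remaining 3), so yes.

Yes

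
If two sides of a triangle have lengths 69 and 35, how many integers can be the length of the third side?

The third side lies in the open interval (34, 104).
Integers from 35 to 103 inclusive: 103 − 35 + 1 = 69.

69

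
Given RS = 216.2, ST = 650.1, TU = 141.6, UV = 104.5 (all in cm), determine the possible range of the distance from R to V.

187.8 ≤ RV ≤ 1112.4 cm

The maximum is all hops collinear in one direction: 216.2 + 650.1 + 141.6 + 104.5 = 1112.4.
The longest hop is 650.1; the others sum to 462.3. Folding the others back against it leaves at least 650.1 − 462.3 = 187.8.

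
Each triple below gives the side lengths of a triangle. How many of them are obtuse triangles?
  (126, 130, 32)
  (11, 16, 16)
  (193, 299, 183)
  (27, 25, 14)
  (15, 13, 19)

1

(126,130,32): 32²+126² = 16900 = 130² → right
(11,16,16): 11²+16² = 377 > 256 = 16² → acute
(193,299,183): 183²+193² = 70738 < 89401 = 299² → obtuse
(27,25,14): 14²+25² = 821 > 729 = 27² → acute
(15,13,19): 13²+15² = 394 > 361 = 19² → acute
1 of the 5 is obtuse.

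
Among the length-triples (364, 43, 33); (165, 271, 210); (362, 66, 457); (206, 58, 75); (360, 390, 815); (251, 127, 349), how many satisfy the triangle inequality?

2

(33,43,364): 33+43 ≤ 364 → not valid
(165,210,271): 165+210 > 271 → valid
(66,362,457): 66+362 ≤ 457 → not valid
(58,75,206): 58+75 ≤ 206 → not valid
(360,390,815): 360+390 ≤ 815 → not valid
(127,251,349): 127+251 > 349 → valid
2 of the 6 triples form a triangle.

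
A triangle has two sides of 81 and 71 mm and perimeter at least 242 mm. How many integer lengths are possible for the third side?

Triangle inequality: 10 < x < 152. Perimeter ≥ 242 gives x ≥ 242 − 81 − 71 = 90.
So 90 ≤ x < 152; integers 90 through 151: 62 values.

62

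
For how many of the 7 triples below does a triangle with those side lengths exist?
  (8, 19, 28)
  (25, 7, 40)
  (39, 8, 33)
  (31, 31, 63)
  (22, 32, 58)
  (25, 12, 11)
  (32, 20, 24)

(8,19,28): 8+19 ≤ 28 → not valid
(7,25,40): 7+25 ≤ 40 → not valid
(8,33,39): 8+33 > 39 → valid
(31,31,63): 31+31 ≤ 63 → not valid
(22,32,58): 22+32 ≤ 58 → not valid
(11,12,25): 11+12 ≤ 25 → not valid
(20,24,32): 20+24 > 32 → valid
2 of the 7 triples form a triangle.

2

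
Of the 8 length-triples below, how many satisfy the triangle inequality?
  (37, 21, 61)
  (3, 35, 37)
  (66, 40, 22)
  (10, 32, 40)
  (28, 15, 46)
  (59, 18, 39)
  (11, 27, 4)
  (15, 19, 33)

(21,37,61): 21+37 ≤ 61 → not valid
(3,35,37): 3+35 > 37 → valid
(22,40,66): 22+40 ≤ 66 → not valid
(10,32,40): 10+32 > 40 → valid
(15,28,46): 15+28 ≤ 46 → not valid
(18,39,59): 18+39 ≤ 59 → not valid
(4,11,27): 4+11 ≤ 27 → not valid
(15,19,33): 15+19 > 33 → valid
3 of the 8 triples form a triangle.

3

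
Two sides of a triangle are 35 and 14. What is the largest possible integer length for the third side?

48

The third side must be strictly less than 35 + 14 = 49.
The largest integer below 49 is 48.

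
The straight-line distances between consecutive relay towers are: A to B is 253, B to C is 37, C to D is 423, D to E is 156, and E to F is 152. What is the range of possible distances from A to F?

0 ≤ AF ≤ 1021

The maximum is all hops collinear in one direction: 253 + 37 + 423 + 156 + 152 = 1021.
The longest hop is 423; the others sum to 598. Since 423 ≤ 598, the path can fold back on itself completely, so the minimum distance is 0.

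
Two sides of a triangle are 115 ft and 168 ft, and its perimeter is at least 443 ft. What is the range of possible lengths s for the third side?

Triangle inequality alone gives 53 < s < 283.
The perimeter condition gives s ≥ 443 − 115 − 168 = 160.
Intersecting the two: 160 ≤ s < 283.

160 ≤ s < 283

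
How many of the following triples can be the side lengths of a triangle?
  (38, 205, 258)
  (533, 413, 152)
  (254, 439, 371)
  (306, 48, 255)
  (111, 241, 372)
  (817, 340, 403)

2

(38,205,258): 38+205 ≤ 258 → not valid
(152,413,533): 152+413 > 533 → valid
(254,371,439): 254+371 > 439 → valid
(48,255,306): 48+255 ≤ 306 → not valid
(111,241,372): 111+241 ≤ 372 → not valid
(340,403,817): 340+403 ≤ 817 → not valid
2 of the 6 triples form a triangle.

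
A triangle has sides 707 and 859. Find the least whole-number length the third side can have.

153

The third side must be strictly greater than |707 − 859| = 152.
The smallest integer above 152 is 153.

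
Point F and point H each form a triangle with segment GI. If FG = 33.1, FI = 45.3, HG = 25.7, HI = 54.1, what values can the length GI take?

28.4 < GI < 78.4

From triangle FGI: |33.1 − 45.3| < GI < 33.1 + 45.3, i.e. 12.2 < GI < 78.4.
From triangle HGI: 28.4 < GI < 79.8.
Both must hold, so GI lies in the intersection.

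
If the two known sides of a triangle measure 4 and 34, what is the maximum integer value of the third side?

37

The third side must be strictly less than 4 + 34 = 38.
The largest integer below 38 is 37.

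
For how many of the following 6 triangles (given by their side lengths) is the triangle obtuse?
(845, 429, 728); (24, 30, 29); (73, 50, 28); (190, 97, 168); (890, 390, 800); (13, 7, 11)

1

(845,429,728): 429²+728² = 714025 = 845² → right
(24,30,29): 24²+29² = 1417 > 900 = 30² → acute
(73,50,28): 28²+50² = 3284 < 5329 = 73² → obtuse
(190,97,168): 97²+168² = 37633 > 36100 = 190² → acute
(890,390,800): 390²+800² = 792100 = 890² → right
(13,7,11): 7²+11² = 170 > 169 = 13² → acute
1 of the 6 is obtuse.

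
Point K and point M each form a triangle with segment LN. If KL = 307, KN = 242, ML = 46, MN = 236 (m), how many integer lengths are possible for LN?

From triangle KLN: 65 < LN < 549.
From triangle MLN: 190 < LN < 282.
Intersection: 190 < LN < 282, so integers 191 through 281: 91 values.

91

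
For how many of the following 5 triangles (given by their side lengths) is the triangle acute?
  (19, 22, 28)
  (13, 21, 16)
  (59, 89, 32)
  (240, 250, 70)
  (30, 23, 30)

(19,22,28): 19²+22² = 845 > 784 = 28² → acute
(13,21,16): 13²+16² = 425 < 441 = 21² → obtuse
(59,89,32): 32²+59² = 4505 < 7921 = 89² → obtuse
(240,250,70): 70²+240² = 62500 = 250² → right
(30,23,30): 23²+30² = 1429 > 900 = 30² → acute
2 of the 5 are acute.

2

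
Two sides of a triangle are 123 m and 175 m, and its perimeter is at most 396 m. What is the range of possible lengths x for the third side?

52 < x ≤ 98

Triangle inequality alone gives 52 < x < 298.
The perimeter condition gives x ≤ 396 − 123 − 175 = 98.
Intersecting the two: 52 < x ≤ 98.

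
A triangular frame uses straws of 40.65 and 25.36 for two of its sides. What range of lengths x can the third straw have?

15.29 < x < 66.01

By the triangle inequality, x must be less than 40.65 + 25.36 = 66.01 and greater than |40.65 − 25.36| = 15.29.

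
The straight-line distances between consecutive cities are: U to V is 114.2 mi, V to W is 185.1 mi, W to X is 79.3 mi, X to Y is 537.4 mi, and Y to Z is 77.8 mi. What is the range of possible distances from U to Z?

The maximum is all hops collinear in one direction: 114.2 + 185.1 + 79.3 + 537.4 + 77.8 = 993.8.
The longest hop is 537.4; the others sum to 456.4. Folding the others back against it leaves at least 537.4 − 456.4 = 81.0.

81.0 ≤ UZ ≤ 993.8 mi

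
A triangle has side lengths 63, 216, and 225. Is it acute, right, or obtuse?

Compare the square of the longest side to the sum of squares of the other two: 63² + 216² = 50625 = 225².

right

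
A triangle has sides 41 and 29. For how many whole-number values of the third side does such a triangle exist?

The third side lies in the open interval (12, 70).
Integers from 13 to 69 inclusive: 69 − 13 + 1 = 57.

57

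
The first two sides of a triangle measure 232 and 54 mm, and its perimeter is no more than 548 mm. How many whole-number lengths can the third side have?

84

Triangle inequality: 178 < x < 286. Perimeter ≤ 548 gives x ≤ 548 − 232 − 54 = 262.
So 178 < x ≤ 262; integers 179 through 262: 84 values.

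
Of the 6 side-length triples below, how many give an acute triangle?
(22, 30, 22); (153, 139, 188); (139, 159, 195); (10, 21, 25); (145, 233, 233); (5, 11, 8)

4

(22,30,22): 22²+22² = 968 > 900 = 30² → acute
(153,139,188): 139²+153² = 42730 > 35344 = 188² → acute
(139,159,195): 139²+159² = 44602 > 38025 = 195² → acute
(10,21,25): 10²+21² = 541 < 625 = 25² → obtuse
(145,233,233): 145²+233² = 75314 > 54289 = 233² → acute
(5,11,8): 5²+8² = 89 < 121 = 11² → obtuse
4 of the 6 are acute.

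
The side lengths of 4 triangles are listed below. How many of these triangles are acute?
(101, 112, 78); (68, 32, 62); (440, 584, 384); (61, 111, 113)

(101,112,78): 78²+101² = 16285 > 12544 = 112² → acute
(68,32,62): 32²+62² = 4868 > 4624 = 68² → acute
(440,584,384): 384²+440² = 341056 = 584² → right
(61,111,113): 61²+111² = 16042 > 12769 = 113² → acute
3 of the 4 are acute.

3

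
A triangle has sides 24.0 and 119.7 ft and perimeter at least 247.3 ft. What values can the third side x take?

103.6 ≤ x < 143.7 ft

Triangle inequality alone gives 95.7 < x < 143.7.
The perimeter condition gives x ≥ 247.3 − 24.0 − 119.7 = 103.6.
Intersecting the two: 103.6 ≤ x < 143.7.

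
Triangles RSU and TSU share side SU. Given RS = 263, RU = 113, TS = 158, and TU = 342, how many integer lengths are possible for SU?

191

From triangle RSU: 150 < SU < 376.
From triangle TSU: 184 < SU < 500.
Intersection: 184 < SU < 376, so integers 185 through 375: 191 values.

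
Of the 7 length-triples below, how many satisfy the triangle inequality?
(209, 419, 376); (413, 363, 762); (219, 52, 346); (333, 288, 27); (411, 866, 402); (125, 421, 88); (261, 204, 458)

3

(209,376,419): 209+376 > 419 → valid
(363,413,762): 363+413 > 762 → valid
(52,219,346): 52+219 ≤ 346 → not valid
(27,288,333): 27+288 ≤ 333 → not valid
(402,411,866): 402+411 ≤ 866 → not valid
(88,125,421): 88+125 ≤ 421 → not valid
(204,261,458): 204+261 > 458 → valid
3 of the 7 triples form a triangle.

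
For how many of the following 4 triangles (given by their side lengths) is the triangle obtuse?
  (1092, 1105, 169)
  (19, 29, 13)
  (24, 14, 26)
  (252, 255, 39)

1

(1092,1105,169): 169²+1092² = 1221025 = 1105² → right
(19,29,13): 13²+19² = 530 < 841 = 29² → obtuse
(24,14,26): 14²+24² = 772 > 676 = 26² → acute
(252,255,39): 39²+252² = 65025 = 255² → right
1 of the 4 is obtuse.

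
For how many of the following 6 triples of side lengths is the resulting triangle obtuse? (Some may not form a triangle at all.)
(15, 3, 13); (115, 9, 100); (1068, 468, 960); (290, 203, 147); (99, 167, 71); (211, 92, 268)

4

(15,3,13): 3²+13² = 178 < 225 = 15² → obtuse
(115,9,100): 9+100 ≤ 115, not a triangle
(1068,468,960): 468²+960² = 1140624 = 1068² → right
(290,203,147): 147²+203² = 62818 < 84100 = 290² → obtuse
(99,167,71): 71²+99² = 14842 < 27889 = 167² → obtuse
(211,92,268): 92²+211² = 52985 < 71824 = 268² → obtuse
4 of the 6 are obtuse.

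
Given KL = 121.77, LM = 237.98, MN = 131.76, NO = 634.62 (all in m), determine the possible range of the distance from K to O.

The maximum is all hops collinear in one direction: 121.77 + 237.98 + 131.76 + 634.62 = 1126.13.
The longest hop is 634.62; the others sum to 491.51. Folding the others back against it leaves at least 634.62 − 491.51 = 143.11.

143.11 ≤ KO ≤ 1126.13 m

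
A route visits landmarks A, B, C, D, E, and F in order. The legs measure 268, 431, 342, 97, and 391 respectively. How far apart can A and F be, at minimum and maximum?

The maximum is all hops collinear in one direction: 268 + 431 + 342 + 97 + 391 = 1529.
The longest hop is 431; the others sum to 1098. Since 431 ≤ 1098, the path can fold back on itself completely, so the minimum distance is 0.

0 ≤ AF ≤ 1529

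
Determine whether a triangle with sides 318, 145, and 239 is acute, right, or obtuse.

obtuse

Compare the square of the longest side to the sum of squares of the other two: 145² + 239² = 78146 < 101124 = 318².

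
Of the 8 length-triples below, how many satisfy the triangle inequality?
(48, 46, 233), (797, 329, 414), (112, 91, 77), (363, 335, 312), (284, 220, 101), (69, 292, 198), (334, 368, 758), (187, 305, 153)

(46,48,233): 46+48 ≤ 233 → not valid
(329,414,797): 329+414 ≤ 797 → not valid
(77,91,112): 77+91 > 112 → valid
(312,335,363): 312+335 > 363 → valid
(101,220,284): 101+220 > 284 → valid
(69,198,292): 69+198 ≤ 292 → not valid
(334,368,758): 334+368 ≤ 758 → not valid
(153,187,305): 153+187 > 305 → valid
4 of the 8 triples form a triangle.

4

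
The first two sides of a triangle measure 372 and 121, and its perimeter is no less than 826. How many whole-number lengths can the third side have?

Triangle inequality: 251 < x < 493. Perimeter ≥ 826 gives x ≥ 826 − 372 − 121 = 333.
So 333 ≤ x < 493; integers 333 through 492: 160 values.

160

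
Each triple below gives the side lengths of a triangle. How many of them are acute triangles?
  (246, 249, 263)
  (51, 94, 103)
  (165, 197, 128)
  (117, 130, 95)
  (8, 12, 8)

(246,249,263): 246²+249² = 122517 > 69169 = 263² → acute
(51,94,103): 51²+94² = 11437 > 10609 = 103² → acute
(165,197,128): 128²+165² = 43609 > 38809 = 197² → acute
(117,130,95): 95²+117² = 22714 > 16900 = 130² → acute
(8,12,8): 8²+8² = 128 < 144 = 12² → obtuse
4 of the 5 are acute.

4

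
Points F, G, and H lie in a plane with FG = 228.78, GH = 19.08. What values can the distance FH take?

209.70 ≤ FH ≤ 247.86

By the triangle inequality, |228.78 − 19.08| ≤ FH ≤ 228.78 + 19.08.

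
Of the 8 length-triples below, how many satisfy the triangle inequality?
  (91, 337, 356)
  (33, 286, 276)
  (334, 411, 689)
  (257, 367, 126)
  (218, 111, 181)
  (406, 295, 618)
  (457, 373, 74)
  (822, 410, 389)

6

(91,337,356): 91+337 > 356 → valid
(33,276,286): 33+276 > 286 → valid
(334,411,689): 334+411 > 689 → valid
(126,257,367): 126+257 > 367 → valid
(111,181,218): 111+181 > 218 → valid
(295,406,618): 295+406 > 618 → valid
(74,373,457): 74+373 ≤ 457 → not valid
(389,410,822): 389+410 ≤ 822 → not valid
6 of the 8 triples form a triangle.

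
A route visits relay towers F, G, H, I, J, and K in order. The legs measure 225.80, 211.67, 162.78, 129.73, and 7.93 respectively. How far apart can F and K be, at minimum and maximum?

The maximum is all hops collinear in one direction: 225.80 + 211.67 + 162.78 + 129.73 + 7.93 = 737.91.
The longest hop is 225.80; the others sum to 512.11. Since 225.80 ≤ 512.11, the path can fold back on itself completely, so the minimum distance is 0.

0 ≤ FK ≤ 737.91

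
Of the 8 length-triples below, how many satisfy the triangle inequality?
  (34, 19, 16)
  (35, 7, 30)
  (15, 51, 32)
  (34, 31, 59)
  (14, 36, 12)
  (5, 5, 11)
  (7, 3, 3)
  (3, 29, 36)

(16,19,34): 16+19 > 34 → valid
(7,30,35): 7+30 > 35 → valid
(15,32,51): 15+32 ≤ 51 → not valid
(31,34,59): 31+34 > 59 → valid
(12,14,36): 12+14 ≤ 36 → not valid
(5,5,11): 5+5 ≤ 11 → not valid
(3,3,7): 3+3 ≤ 7 → not valid
(3,29,36): 3+29 ≤ 36 → not valid
3 of the 8 triples form a triangle.

3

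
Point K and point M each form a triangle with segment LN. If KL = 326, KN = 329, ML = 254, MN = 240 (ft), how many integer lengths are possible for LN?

From triangle KLN: 3 < LN < 655.
From triangle MLN: 14 < LN < 494.
Intersection: 14 < LN < 494, so integers 15 through 493: 479 values.

479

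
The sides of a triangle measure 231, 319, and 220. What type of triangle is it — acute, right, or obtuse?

Compare the square of the longest side to the sum of squares of the other two: 220² + 231² = 101761 = 319².

right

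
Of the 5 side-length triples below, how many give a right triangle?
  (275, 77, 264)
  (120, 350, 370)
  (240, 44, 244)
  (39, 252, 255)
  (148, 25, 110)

(275,77,264): 77²+264² = 75625 = 275² → right
(120,350,370): 120²+350² = 136900 = 370² → right
(240,44,244): 44²+240² = 59536 = 244² → right
(39,252,255): 39²+252² = 65025 = 255² → right
(148,25,110): 25+110 ≤ 148, not a triangle
4 of the 5 are right.

4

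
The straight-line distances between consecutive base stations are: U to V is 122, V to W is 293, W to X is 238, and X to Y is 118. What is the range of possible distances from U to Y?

The maximum is all hops collinear in one direction: 122 + 293 + 238 + 118 = 771.
The longest hop is 293; the others sum to 478. Since 293 ≤ 478, the path can fold back on itself completely, so the minimum distance is 0.

0 ≤ UY ≤ 771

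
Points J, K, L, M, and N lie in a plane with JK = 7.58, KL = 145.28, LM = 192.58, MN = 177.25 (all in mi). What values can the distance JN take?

0 ≤ JN ≤ 522.69 mi

The maximum is all hops collinear in one direction: 7.58 + 145.28 + 192.58 + 177.25 = 522.69.
The longest hop is 192.58; the others sum to 330.11. Since 192.58 ≤ 330.11, the path can fold back on itself completely, so the minimum distance is 0.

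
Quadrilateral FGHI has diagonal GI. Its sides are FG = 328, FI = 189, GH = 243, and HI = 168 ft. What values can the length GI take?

139 < GI < 411

From triangle FGI: |328 − 189| < GI < 328 + 189, i.e. 139 < GI < 517.
From triangle HGI: 75 < GI < 411.
Both must hold, so GI lies in the intersection.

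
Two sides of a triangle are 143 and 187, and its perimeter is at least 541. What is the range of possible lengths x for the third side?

Triangle inequality alone gives 44 < x < 330.
The perimeter condition gives x ≥ 541 − 143 − 187 = 211.
Intersecting the two: 211 ≤ x < 330.

211 ≤ x < 330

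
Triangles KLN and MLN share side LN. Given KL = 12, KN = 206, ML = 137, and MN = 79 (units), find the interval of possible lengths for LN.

194 < LN < 216

From triangle KLN: |12 − 206| < LN < 12 + 206, i.e. 194 < LN < 218.
From triangle MLN: 58 < LN < 216.
Both must hold, so LN lies in the intersection.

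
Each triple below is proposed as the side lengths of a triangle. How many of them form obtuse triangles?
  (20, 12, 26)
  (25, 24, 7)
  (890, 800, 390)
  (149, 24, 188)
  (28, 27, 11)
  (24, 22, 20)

(20,12,26): 12²+20² = 544 < 676 = 26² → obtuse
(25,24,7): 7²+24² = 625 = 25² → right
(890,800,390): 390²+800² = 792100 = 890² → right
(149,24,188): 24+149 ≤ 188, not a triangle
(28,27,11): 11²+27² = 850 > 784 = 28² → acute
(24,22,20): 20²+22² = 884 > 576 = 24² → acute
1 of the 6 is obtuse.

1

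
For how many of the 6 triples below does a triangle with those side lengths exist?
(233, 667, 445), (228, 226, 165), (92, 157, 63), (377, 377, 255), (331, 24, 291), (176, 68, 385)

3

(233,445,667): 233+445 > 667 → valid
(165,226,228): 165+226 > 228 → valid
(63,92,157): 63+92 ≤ 157 → not valid
(255,377,377): 255+377 > 377 → valid
(24,291,331): 24+291 ≤ 331 → not valid
(68,176,385): 68+176 ≤ 385 → not valid
3 of the 6 triples form a triangle.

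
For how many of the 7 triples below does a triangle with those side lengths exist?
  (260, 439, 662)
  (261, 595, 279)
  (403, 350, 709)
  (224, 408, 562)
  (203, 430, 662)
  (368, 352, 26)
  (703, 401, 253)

(260,439,662): 260+439 > 662 → valid
(261,279,595): 261+279 ≤ 595 → not valid
(350,403,709): 350+403 > 709 → valid
(224,408,562): 224+408 > 562 → valid
(203,430,662): 203+430 ≤ 662 → not valid
(26,352,368): 26+352 > 368 → valid
(253,401,703): 253+401 ≤ 703 → not valid
4 of the 7 triples form a triangle.

4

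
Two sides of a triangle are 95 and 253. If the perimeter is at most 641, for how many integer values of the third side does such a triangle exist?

135

Triangle inequality: 158 < x < 348. Perimeter ≤ 641 gives x ≤ 641 − 95 − 253 = 293.
So 158 < x ≤ 293; integers 159 through 293: 135 values.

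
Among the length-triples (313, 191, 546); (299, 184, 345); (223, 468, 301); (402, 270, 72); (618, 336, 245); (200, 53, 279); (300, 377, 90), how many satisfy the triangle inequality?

3

(191,313,546): 191+313 ≤ 546 → not valid
(184,299,345): 184+299 > 345 → valid
(223,301,468): 223+301 > 468 → valid
(72,270,402): 72+270 ≤ 402 → not valid
(245,336,618): 245+336 ≤ 618 → not valid
(53,200,279): 53+200 ≤ 279 → not valid
(90,300,377): 90+300 > 377 → valid
3 of the 7 triples form a triangle.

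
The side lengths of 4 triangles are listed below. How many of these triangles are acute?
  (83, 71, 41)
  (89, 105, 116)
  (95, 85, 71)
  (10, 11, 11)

3

(83,71,41): 41²+71² = 6722 < 6889 = 83² → obtuse
(89,105,116): 89²+105² = 18946 > 13456 = 116² → acute
(95,85,71): 71²+85² = 12266 > 9025 = 95² → acute
(10,11,11): 10²+11² = 221 > 121 = 11² → acute
3 of the 4 are acute.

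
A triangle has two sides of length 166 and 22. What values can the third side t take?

144 < t < 188

By the triangle inequality, t must be less than 166 + 22 = 188 and greater than |166 − 22| = 144.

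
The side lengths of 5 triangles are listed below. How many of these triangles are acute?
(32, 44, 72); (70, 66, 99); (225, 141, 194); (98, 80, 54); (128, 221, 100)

1

(32,44,72): 32²+44² = 2960 < 5184 = 72² → obtuse
(70,66,99): 66²+70² = 9256 < 9801 = 99² → obtuse
(225,141,194): 141²+194² = 57517 > 50625 = 225² → acute
(98,80,54): 54²+80² = 9316 < 9604 = 98² → obtuse
(128,221,100): 100²+128² = 26384 < 48841 = 221² → obtuse
1 of the 5 is acute.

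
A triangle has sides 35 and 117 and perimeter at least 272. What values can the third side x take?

120 ≤ x < 152

Triangle inequality alone gives 82 < x < 152.
The perimeter condition gives x ≥ 272 − 35 − 117 = 120.
Intersecting the two: 120 ≤ x < 152.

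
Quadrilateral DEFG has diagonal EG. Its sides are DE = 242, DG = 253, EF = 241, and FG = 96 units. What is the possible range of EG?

145 < EG < 337

From triangle DEG: |242 − 253| < EG < 242 + 253, i.e. 11 < EG < 495.
From triangle FEG: 145 < EG < 337.
Both must hold, so EG lies in the intersection.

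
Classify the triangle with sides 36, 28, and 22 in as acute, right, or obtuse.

obtuse

Compare the square of the longest side to the sum of squares of the other two: 22² + 28² = 1268 < 1296 = 36².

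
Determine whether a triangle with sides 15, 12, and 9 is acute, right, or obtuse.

right

Compare the square of the longest side to the sum of squares of the other two: 9² + 12² = 225 = 15².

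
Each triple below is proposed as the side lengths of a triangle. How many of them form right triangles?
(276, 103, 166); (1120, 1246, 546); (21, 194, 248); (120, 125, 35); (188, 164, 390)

(276,103,166): 103+166 ≤ 276, not a triangle
(1120,1246,546): 546²+1120² = 1552516 = 1246² → right
(21,194,248): 21+194 ≤ 248, not a triangle
(120,125,35): 35²+120² = 15625 = 125² → right
(188,164,390): 164+188 ≤ 390, not a triangle
2 of the 5 are right.

2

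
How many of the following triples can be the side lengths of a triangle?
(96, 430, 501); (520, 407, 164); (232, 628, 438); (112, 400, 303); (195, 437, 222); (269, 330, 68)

5

(96,430,501): 96+430 > 501 → valid
(164,407,520): 164+407 > 520 → valid
(232,438,628): 232+438 > 628 → valid
(112,303,400): 112+303 > 400 → valid
(195,222,437): 195+222 ≤ 437 → not valid
(68,269,330): 68+269 > 330 → valid
5 of the 6 triples form a triangle.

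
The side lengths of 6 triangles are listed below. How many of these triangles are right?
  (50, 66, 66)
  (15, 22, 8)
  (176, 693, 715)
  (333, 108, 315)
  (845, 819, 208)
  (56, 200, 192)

(50,66,66): 50²+66² = 6856 > 4356 = 66² → acute
(15,22,8): 8²+15² = 289 < 484 = 22² → obtuse
(176,693,715): 176²+693² = 511225 = 715² → right
(333,108,315): 108²+315² = 110889 = 333² → right
(845,819,208): 208²+819² = 714025 = 845² → right
(56,200,192): 56²+192² = 40000 = 200² → right
4 of the 6 are right.

4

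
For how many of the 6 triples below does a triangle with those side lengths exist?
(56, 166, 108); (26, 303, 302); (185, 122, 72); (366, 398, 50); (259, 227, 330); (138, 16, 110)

4

(56,108,166): 56+108 ≤ 166 → not valid
(26,302,303): 26+302 > 303 → valid
(72,122,185): 72+122 > 185 → valid
(50,366,398): 50+366 > 398 → valid
(227,259,330): 227+259 > 330 → valid
(16,110,138): 16+110 ≤ 138 → not valid
4 of the 6 triples form a triangle.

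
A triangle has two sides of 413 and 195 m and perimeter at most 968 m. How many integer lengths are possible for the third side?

142

Triangle inequality: 218 < x < 608. Perimeter ≤ 968 gives x ≤ 968 − 413 − 195 = 360.
So 218 < x ≤ 360; integers 219 through 360: 142 values.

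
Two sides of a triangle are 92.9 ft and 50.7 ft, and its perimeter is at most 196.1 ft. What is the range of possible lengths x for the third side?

42.2 < x ≤ 52.5

Triangle inequality alone gives 42.2 < x < 143.6.
The perimeter condition gives x ≤ 196.1 − 92.9 − 50.7 = 52.5.
Intersecting the two: 42.2 < x ≤ 52.5.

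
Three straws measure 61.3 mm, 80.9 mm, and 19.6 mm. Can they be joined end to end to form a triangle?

The two shorter sides sum to 80.9, exactly equal to the longest side 80.9.
That gives only a degenerate (flat) triangle — the inequality must be strict.

No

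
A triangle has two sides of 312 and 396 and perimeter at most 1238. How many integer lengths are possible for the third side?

Triangle inequality: 84 < x < 708. Perimeter ≤ 1238 gives x ≤ 1238 − 312 − 396 = 530.
So 84 < x ≤ 530; integers 85 through 530: 446 values.

446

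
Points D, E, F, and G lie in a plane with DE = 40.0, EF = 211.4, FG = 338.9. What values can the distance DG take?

87.5 ≤ DG ≤ 590.3

The maximum is all hops collinear in one direction: 40.0 + 211.4 + 338.9 = 590.3.
The longest hop is 338.9; the others sum to 251.4. Folding the others back against it leaves at least 338.9 − 251.4 = 87.5.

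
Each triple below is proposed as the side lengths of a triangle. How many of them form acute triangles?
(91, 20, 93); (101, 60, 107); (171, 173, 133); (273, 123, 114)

(91,20,93): 20²+91² = 8681 > 8649 = 93² → acute
(101,60,107): 60²+101² = 13801 > 11449 = 107² → acute
(171,173,133): 133²+171² = 46930 > 29929 = 173² → acute
(273,123,114): 114+123 ≤ 273, not a triangle
3 of the 4 are acute.

3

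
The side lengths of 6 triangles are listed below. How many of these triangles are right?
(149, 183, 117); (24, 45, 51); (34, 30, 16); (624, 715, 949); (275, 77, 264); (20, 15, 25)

(149,183,117): 117²+149² = 35890 > 33489 = 183² → acute
(24,45,51): 24²+45² = 2601 = 51² → right
(34,30,16): 16²+30² = 1156 = 34² → right
(624,715,949): 624²+715² = 900601 = 949² → right
(275,77,264): 77²+264² = 75625 = 275² → right
(20,15,25): 15²+20² = 625 = 25² → right
5 of the 6 are right.

5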